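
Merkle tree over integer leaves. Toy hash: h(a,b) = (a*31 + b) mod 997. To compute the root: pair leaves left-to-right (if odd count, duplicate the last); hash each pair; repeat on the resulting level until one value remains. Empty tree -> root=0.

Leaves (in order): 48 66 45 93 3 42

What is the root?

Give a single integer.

L0: [48, 66, 45, 93, 3, 42]
L1: h(48,66)=(48*31+66)%997=557 h(45,93)=(45*31+93)%997=491 h(3,42)=(3*31+42)%997=135 -> [557, 491, 135]
L2: h(557,491)=(557*31+491)%997=809 h(135,135)=(135*31+135)%997=332 -> [809, 332]
L3: h(809,332)=(809*31+332)%997=486 -> [486]

Answer: 486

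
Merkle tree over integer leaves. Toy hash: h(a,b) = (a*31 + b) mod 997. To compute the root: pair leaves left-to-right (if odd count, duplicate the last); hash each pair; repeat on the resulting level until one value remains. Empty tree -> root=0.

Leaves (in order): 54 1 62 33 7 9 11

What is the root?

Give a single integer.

L0: [54, 1, 62, 33, 7, 9, 11]
L1: h(54,1)=(54*31+1)%997=678 h(62,33)=(62*31+33)%997=958 h(7,9)=(7*31+9)%997=226 h(11,11)=(11*31+11)%997=352 -> [678, 958, 226, 352]
L2: h(678,958)=(678*31+958)%997=42 h(226,352)=(226*31+352)%997=379 -> [42, 379]
L3: h(42,379)=(42*31+379)%997=684 -> [684]

Answer: 684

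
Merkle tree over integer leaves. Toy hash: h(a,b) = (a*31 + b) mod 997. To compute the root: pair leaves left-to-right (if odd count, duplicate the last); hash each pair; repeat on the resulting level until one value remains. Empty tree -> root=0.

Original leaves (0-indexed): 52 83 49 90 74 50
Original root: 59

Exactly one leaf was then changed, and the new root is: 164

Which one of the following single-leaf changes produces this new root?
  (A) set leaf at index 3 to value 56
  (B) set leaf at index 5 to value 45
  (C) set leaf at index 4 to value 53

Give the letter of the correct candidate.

Answer: C

Derivation:
Original leaves: [52, 83, 49, 90, 74, 50]
Target new root: 164
Try each candidate change and compute the resulting root:
Candidate A: set leaf[3] = 56 -> leaves = [52, 83, 49, 56, 74, 50]
  L0: [52, 83, 49, 56, 74, 50]
  L1: h(52,83)=(52*31+83)%997=698 h(49,56)=(49*31+56)%997=578 h(74,50)=(74*31+50)%997=350 -> [698, 578, 350]
  L2: h(698,578)=(698*31+578)%997=282 h(350,350)=(350*31+350)%997=233 -> [282, 233]
  L3: h(282,233)=(282*31+233)%997=2 -> [2]
  root = 2 != target 164
Candidate B: set leaf[5] = 45 -> leaves = [52, 83, 49, 90, 74, 45]
  L0: [52, 83, 49, 90, 74, 45]
  L1: h(52,83)=(52*31+83)%997=698 h(49,90)=(49*31+90)%997=612 h(74,45)=(74*31+45)%997=345 -> [698, 612, 345]
  L2: h(698,612)=(698*31+612)%997=316 h(345,345)=(345*31+345)%997=73 -> [316, 73]
  L3: h(316,73)=(316*31+73)%997=896 -> [896]
  root = 896 != target 164
Candidate C: set leaf[4] = 53 -> leaves = [52, 83, 49, 90, 53, 50]
  L0: [52, 83, 49, 90, 53, 50]
  L1: h(52,83)=(52*31+83)%997=698 h(49,90)=(49*31+90)%997=612 h(53,50)=(53*31+50)%997=696 -> [698, 612, 696]
  L2: h(698,612)=(698*31+612)%997=316 h(696,696)=(696*31+696)%997=338 -> [316, 338]
  L3: h(316,338)=(316*31+338)%997=164 -> [164]
  root = 164 == target 164  ** MATCH **
Candidate C produces the target root.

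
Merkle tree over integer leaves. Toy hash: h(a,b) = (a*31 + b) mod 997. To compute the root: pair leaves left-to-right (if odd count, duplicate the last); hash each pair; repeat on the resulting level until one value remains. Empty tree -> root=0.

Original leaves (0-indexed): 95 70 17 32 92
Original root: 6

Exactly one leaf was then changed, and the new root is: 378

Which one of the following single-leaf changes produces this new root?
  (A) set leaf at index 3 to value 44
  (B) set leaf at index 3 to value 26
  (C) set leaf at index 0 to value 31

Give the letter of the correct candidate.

Answer: A

Derivation:
Original leaves: [95, 70, 17, 32, 92]
Target new root: 378
Try each candidate change and compute the resulting root:
Candidate A: set leaf[3] = 44 -> leaves = [95, 70, 17, 44, 92]
  L0: [95, 70, 17, 44, 92]
  L1: h(95,70)=(95*31+70)%997=24 h(17,44)=(17*31+44)%997=571 h(92,92)=(92*31+92)%997=950 -> [24, 571, 950]
  L2: h(24,571)=(24*31+571)%997=318 h(950,950)=(950*31+950)%997=490 -> [318, 490]
  L3: h(318,490)=(318*31+490)%997=378 -> [378]
  root = 378 == target 378  ** MATCH **
Candidate B: set leaf[3] = 26 -> leaves = [95, 70, 17, 26, 92]
  L0: [95, 70, 17, 26, 92]
  L1: h(95,70)=(95*31+70)%997=24 h(17,26)=(17*31+26)%997=553 h(92,92)=(92*31+92)%997=950 -> [24, 553, 950]
  L2: h(24,553)=(24*31+553)%997=300 h(950,950)=(950*31+950)%997=490 -> [300, 490]
  L3: h(300,490)=(300*31+490)%997=817 -> [817]
  root = 817 != target 378
Candidate C: set leaf[0] = 31 -> leaves = [31, 70, 17, 32, 92]
  L0: [31, 70, 17, 32, 92]
  L1: h(31,70)=(31*31+70)%997=34 h(17,32)=(17*31+32)%997=559 h(92,92)=(92*31+92)%997=950 -> [34, 559, 950]
  L2: h(34,559)=(34*31+559)%997=616 h(950,950)=(950*31+950)%997=490 -> [616, 490]
  L3: h(616,490)=(616*31+490)%997=643 -> [643]
  root = 643 != target 378
Candidate A produces the target root.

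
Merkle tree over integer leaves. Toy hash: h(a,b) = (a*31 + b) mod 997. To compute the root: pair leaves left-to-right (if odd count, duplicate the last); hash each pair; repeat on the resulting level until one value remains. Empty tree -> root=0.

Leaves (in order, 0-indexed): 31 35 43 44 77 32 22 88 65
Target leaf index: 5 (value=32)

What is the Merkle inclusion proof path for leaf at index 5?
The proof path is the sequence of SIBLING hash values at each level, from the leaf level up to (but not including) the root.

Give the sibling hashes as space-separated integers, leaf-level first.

L0 (leaves): [31, 35, 43, 44, 77, 32, 22, 88, 65], target index=5
L1: h(31,35)=(31*31+35)%997=996 [pair 0] h(43,44)=(43*31+44)%997=380 [pair 1] h(77,32)=(77*31+32)%997=425 [pair 2] h(22,88)=(22*31+88)%997=770 [pair 3] h(65,65)=(65*31+65)%997=86 [pair 4] -> [996, 380, 425, 770, 86]
  Sibling for proof at L0: 77
L2: h(996,380)=(996*31+380)%997=349 [pair 0] h(425,770)=(425*31+770)%997=984 [pair 1] h(86,86)=(86*31+86)%997=758 [pair 2] -> [349, 984, 758]
  Sibling for proof at L1: 770
L3: h(349,984)=(349*31+984)%997=836 [pair 0] h(758,758)=(758*31+758)%997=328 [pair 1] -> [836, 328]
  Sibling for proof at L2: 349
L4: h(836,328)=(836*31+328)%997=322 [pair 0] -> [322]
  Sibling for proof at L3: 328
Root: 322
Proof path (sibling hashes from leaf to root): [77, 770, 349, 328]

Answer: 77 770 349 328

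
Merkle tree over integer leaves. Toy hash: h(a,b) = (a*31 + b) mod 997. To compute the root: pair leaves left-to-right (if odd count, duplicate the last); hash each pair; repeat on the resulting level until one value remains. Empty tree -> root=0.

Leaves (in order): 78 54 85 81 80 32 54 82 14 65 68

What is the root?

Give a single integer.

Answer: 111

Derivation:
L0: [78, 54, 85, 81, 80, 32, 54, 82, 14, 65, 68]
L1: h(78,54)=(78*31+54)%997=478 h(85,81)=(85*31+81)%997=722 h(80,32)=(80*31+32)%997=518 h(54,82)=(54*31+82)%997=759 h(14,65)=(14*31+65)%997=499 h(68,68)=(68*31+68)%997=182 -> [478, 722, 518, 759, 499, 182]
L2: h(478,722)=(478*31+722)%997=585 h(518,759)=(518*31+759)%997=865 h(499,182)=(499*31+182)%997=696 -> [585, 865, 696]
L3: h(585,865)=(585*31+865)%997=57 h(696,696)=(696*31+696)%997=338 -> [57, 338]
L4: h(57,338)=(57*31+338)%997=111 -> [111]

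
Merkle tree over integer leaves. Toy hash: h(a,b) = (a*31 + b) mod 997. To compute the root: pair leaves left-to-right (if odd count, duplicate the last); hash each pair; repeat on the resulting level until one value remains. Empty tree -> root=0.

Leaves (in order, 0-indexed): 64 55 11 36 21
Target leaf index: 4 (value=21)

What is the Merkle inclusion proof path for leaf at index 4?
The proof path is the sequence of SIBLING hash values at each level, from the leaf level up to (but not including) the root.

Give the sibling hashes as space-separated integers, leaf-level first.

Answer: 21 672 775

Derivation:
L0 (leaves): [64, 55, 11, 36, 21], target index=4
L1: h(64,55)=(64*31+55)%997=45 [pair 0] h(11,36)=(11*31+36)%997=377 [pair 1] h(21,21)=(21*31+21)%997=672 [pair 2] -> [45, 377, 672]
  Sibling for proof at L0: 21
L2: h(45,377)=(45*31+377)%997=775 [pair 0] h(672,672)=(672*31+672)%997=567 [pair 1] -> [775, 567]
  Sibling for proof at L1: 672
L3: h(775,567)=(775*31+567)%997=664 [pair 0] -> [664]
  Sibling for proof at L2: 775
Root: 664
Proof path (sibling hashes from leaf to root): [21, 672, 775]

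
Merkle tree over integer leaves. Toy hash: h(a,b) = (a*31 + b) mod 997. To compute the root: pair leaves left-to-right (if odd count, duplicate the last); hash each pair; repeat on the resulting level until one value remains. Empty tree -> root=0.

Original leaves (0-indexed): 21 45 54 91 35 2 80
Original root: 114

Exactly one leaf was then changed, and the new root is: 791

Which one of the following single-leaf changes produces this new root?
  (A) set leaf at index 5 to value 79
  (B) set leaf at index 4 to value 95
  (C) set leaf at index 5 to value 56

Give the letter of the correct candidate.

Answer: C

Derivation:
Original leaves: [21, 45, 54, 91, 35, 2, 80]
Target new root: 791
Try each candidate change and compute the resulting root:
Candidate A: set leaf[5] = 79 -> leaves = [21, 45, 54, 91, 35, 79, 80]
  L0: [21, 45, 54, 91, 35, 79, 80]
  L1: h(21,45)=(21*31+45)%997=696 h(54,91)=(54*31+91)%997=768 h(35,79)=(35*31+79)%997=167 h(80,80)=(80*31+80)%997=566 -> [696, 768, 167, 566]
  L2: h(696,768)=(696*31+768)%997=410 h(167,566)=(167*31+566)%997=758 -> [410, 758]
  L3: h(410,758)=(410*31+758)%997=507 -> [507]
  root = 507 != target 791
Candidate B: set leaf[4] = 95 -> leaves = [21, 45, 54, 91, 95, 2, 80]
  L0: [21, 45, 54, 91, 95, 2, 80]
  L1: h(21,45)=(21*31+45)%997=696 h(54,91)=(54*31+91)%997=768 h(95,2)=(95*31+2)%997=953 h(80,80)=(80*31+80)%997=566 -> [696, 768, 953, 566]
  L2: h(696,768)=(696*31+768)%997=410 h(953,566)=(953*31+566)%997=199 -> [410, 199]
  L3: h(410,199)=(410*31+199)%997=945 -> [945]
  root = 945 != target 791
Candidate C: set leaf[5] = 56 -> leaves = [21, 45, 54, 91, 35, 56, 80]
  L0: [21, 45, 54, 91, 35, 56, 80]
  L1: h(21,45)=(21*31+45)%997=696 h(54,91)=(54*31+91)%997=768 h(35,56)=(35*31+56)%997=144 h(80,80)=(80*31+80)%997=566 -> [696, 768, 144, 566]
  L2: h(696,768)=(696*31+768)%997=410 h(144,566)=(144*31+566)%997=45 -> [410, 45]
  L3: h(410,45)=(410*31+45)%997=791 -> [791]
  root = 791 == target 791  ** MATCH **
Candidate C produces the target root.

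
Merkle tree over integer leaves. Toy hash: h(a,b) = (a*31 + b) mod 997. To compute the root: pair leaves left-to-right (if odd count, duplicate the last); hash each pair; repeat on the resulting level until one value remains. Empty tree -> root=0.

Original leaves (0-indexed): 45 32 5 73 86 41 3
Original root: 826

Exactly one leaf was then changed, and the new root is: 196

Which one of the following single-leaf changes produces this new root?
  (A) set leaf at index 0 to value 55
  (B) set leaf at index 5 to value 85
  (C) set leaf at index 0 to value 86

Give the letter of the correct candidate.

Answer: B

Derivation:
Original leaves: [45, 32, 5, 73, 86, 41, 3]
Target new root: 196
Try each candidate change and compute the resulting root:
Candidate A: set leaf[0] = 55 -> leaves = [55, 32, 5, 73, 86, 41, 3]
  L0: [55, 32, 5, 73, 86, 41, 3]
  L1: h(55,32)=(55*31+32)%997=740 h(5,73)=(5*31+73)%997=228 h(86,41)=(86*31+41)%997=713 h(3,3)=(3*31+3)%997=96 -> [740, 228, 713, 96]
  L2: h(740,228)=(740*31+228)%997=237 h(713,96)=(713*31+96)%997=265 -> [237, 265]
  L3: h(237,265)=(237*31+265)%997=633 -> [633]
  root = 633 != target 196
Candidate B: set leaf[5] = 85 -> leaves = [45, 32, 5, 73, 86, 85, 3]
  L0: [45, 32, 5, 73, 86, 85, 3]
  L1: h(45,32)=(45*31+32)%997=430 h(5,73)=(5*31+73)%997=228 h(86,85)=(86*31+85)%997=757 h(3,3)=(3*31+3)%997=96 -> [430, 228, 757, 96]
  L2: h(430,228)=(430*31+228)%997=597 h(757,96)=(757*31+96)%997=632 -> [597, 632]
  L3: h(597,632)=(597*31+632)%997=196 -> [196]
  root = 196 == target 196  ** MATCH **
Candidate C: set leaf[0] = 86 -> leaves = [86, 32, 5, 73, 86, 41, 3]
  L0: [86, 32, 5, 73, 86, 41, 3]
  L1: h(86,32)=(86*31+32)%997=704 h(5,73)=(5*31+73)%997=228 h(86,41)=(86*31+41)%997=713 h(3,3)=(3*31+3)%997=96 -> [704, 228, 713, 96]
  L2: h(704,228)=(704*31+228)%997=118 h(713,96)=(713*31+96)%997=265 -> [118, 265]
  L3: h(118,265)=(118*31+265)%997=932 -> [932]
  root = 932 != target 196
Candidate B produces the target root.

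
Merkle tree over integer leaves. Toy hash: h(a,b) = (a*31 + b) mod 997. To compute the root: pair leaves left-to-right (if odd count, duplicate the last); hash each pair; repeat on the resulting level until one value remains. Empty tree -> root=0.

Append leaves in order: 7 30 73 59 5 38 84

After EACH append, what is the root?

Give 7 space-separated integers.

After append 7 (leaves=[7]):
  L0: [7]
  root=7
After append 30 (leaves=[7, 30]):
  L0: [7, 30]
  L1: h(7,30)=(7*31+30)%997=247 -> [247]
  root=247
After append 73 (leaves=[7, 30, 73]):
  L0: [7, 30, 73]
  L1: h(7,30)=(7*31+30)%997=247 h(73,73)=(73*31+73)%997=342 -> [247, 342]
  L2: h(247,342)=(247*31+342)%997=23 -> [23]
  root=23
After append 59 (leaves=[7, 30, 73, 59]):
  L0: [7, 30, 73, 59]
  L1: h(7,30)=(7*31+30)%997=247 h(73,59)=(73*31+59)%997=328 -> [247, 328]
  L2: h(247,328)=(247*31+328)%997=9 -> [9]
  root=9
After append 5 (leaves=[7, 30, 73, 59, 5]):
  L0: [7, 30, 73, 59, 5]
  L1: h(7,30)=(7*31+30)%997=247 h(73,59)=(73*31+59)%997=328 h(5,5)=(5*31+5)%997=160 -> [247, 328, 160]
  L2: h(247,328)=(247*31+328)%997=9 h(160,160)=(160*31+160)%997=135 -> [9, 135]
  L3: h(9,135)=(9*31+135)%997=414 -> [414]
  root=414
After append 38 (leaves=[7, 30, 73, 59, 5, 38]):
  L0: [7, 30, 73, 59, 5, 38]
  L1: h(7,30)=(7*31+30)%997=247 h(73,59)=(73*31+59)%997=328 h(5,38)=(5*31+38)%997=193 -> [247, 328, 193]
  L2: h(247,328)=(247*31+328)%997=9 h(193,193)=(193*31+193)%997=194 -> [9, 194]
  L3: h(9,194)=(9*31+194)%997=473 -> [473]
  root=473
After append 84 (leaves=[7, 30, 73, 59, 5, 38, 84]):
  L0: [7, 30, 73, 59, 5, 38, 84]
  L1: h(7,30)=(7*31+30)%997=247 h(73,59)=(73*31+59)%997=328 h(5,38)=(5*31+38)%997=193 h(84,84)=(84*31+84)%997=694 -> [247, 328, 193, 694]
  L2: h(247,328)=(247*31+328)%997=9 h(193,694)=(193*31+694)%997=695 -> [9, 695]
  L3: h(9,695)=(9*31+695)%997=974 -> [974]
  root=974

Answer: 7 247 23 9 414 473 974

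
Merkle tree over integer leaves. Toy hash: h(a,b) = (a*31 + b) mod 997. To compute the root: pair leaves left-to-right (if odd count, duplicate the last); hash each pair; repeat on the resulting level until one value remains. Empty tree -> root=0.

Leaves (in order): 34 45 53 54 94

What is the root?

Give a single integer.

L0: [34, 45, 53, 54, 94]
L1: h(34,45)=(34*31+45)%997=102 h(53,54)=(53*31+54)%997=700 h(94,94)=(94*31+94)%997=17 -> [102, 700, 17]
L2: h(102,700)=(102*31+700)%997=871 h(17,17)=(17*31+17)%997=544 -> [871, 544]
L3: h(871,544)=(871*31+544)%997=626 -> [626]

Answer: 626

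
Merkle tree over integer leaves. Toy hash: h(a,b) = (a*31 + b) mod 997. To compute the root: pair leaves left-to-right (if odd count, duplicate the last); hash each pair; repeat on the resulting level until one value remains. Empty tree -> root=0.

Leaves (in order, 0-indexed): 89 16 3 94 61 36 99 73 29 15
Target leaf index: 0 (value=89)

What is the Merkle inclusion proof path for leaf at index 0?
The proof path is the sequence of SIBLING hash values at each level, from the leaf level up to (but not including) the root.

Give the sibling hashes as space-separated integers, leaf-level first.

L0 (leaves): [89, 16, 3, 94, 61, 36, 99, 73, 29, 15], target index=0
L1: h(89,16)=(89*31+16)%997=781 [pair 0] h(3,94)=(3*31+94)%997=187 [pair 1] h(61,36)=(61*31+36)%997=930 [pair 2] h(99,73)=(99*31+73)%997=151 [pair 3] h(29,15)=(29*31+15)%997=914 [pair 4] -> [781, 187, 930, 151, 914]
  Sibling for proof at L0: 16
L2: h(781,187)=(781*31+187)%997=470 [pair 0] h(930,151)=(930*31+151)%997=68 [pair 1] h(914,914)=(914*31+914)%997=335 [pair 2] -> [470, 68, 335]
  Sibling for proof at L1: 187
L3: h(470,68)=(470*31+68)%997=680 [pair 0] h(335,335)=(335*31+335)%997=750 [pair 1] -> [680, 750]
  Sibling for proof at L2: 68
L4: h(680,750)=(680*31+750)%997=893 [pair 0] -> [893]
  Sibling for proof at L3: 750
Root: 893
Proof path (sibling hashes from leaf to root): [16, 187, 68, 750]

Answer: 16 187 68 750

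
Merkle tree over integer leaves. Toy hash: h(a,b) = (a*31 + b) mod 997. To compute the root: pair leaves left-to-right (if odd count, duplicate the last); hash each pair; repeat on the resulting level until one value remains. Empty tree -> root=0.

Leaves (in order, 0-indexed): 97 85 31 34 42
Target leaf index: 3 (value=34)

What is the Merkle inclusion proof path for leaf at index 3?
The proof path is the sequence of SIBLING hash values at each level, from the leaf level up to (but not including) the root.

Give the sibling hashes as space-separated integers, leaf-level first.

L0 (leaves): [97, 85, 31, 34, 42], target index=3
L1: h(97,85)=(97*31+85)%997=101 [pair 0] h(31,34)=(31*31+34)%997=995 [pair 1] h(42,42)=(42*31+42)%997=347 [pair 2] -> [101, 995, 347]
  Sibling for proof at L0: 31
L2: h(101,995)=(101*31+995)%997=138 [pair 0] h(347,347)=(347*31+347)%997=137 [pair 1] -> [138, 137]
  Sibling for proof at L1: 101
L3: h(138,137)=(138*31+137)%997=427 [pair 0] -> [427]
  Sibling for proof at L2: 137
Root: 427
Proof path (sibling hashes from leaf to root): [31, 101, 137]

Answer: 31 101 137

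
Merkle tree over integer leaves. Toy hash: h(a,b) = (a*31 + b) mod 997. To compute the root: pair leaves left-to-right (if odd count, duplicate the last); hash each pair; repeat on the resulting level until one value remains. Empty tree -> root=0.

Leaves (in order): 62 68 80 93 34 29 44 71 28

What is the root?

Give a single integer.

Answer: 348

Derivation:
L0: [62, 68, 80, 93, 34, 29, 44, 71, 28]
L1: h(62,68)=(62*31+68)%997=993 h(80,93)=(80*31+93)%997=579 h(34,29)=(34*31+29)%997=86 h(44,71)=(44*31+71)%997=438 h(28,28)=(28*31+28)%997=896 -> [993, 579, 86, 438, 896]
L2: h(993,579)=(993*31+579)%997=455 h(86,438)=(86*31+438)%997=113 h(896,896)=(896*31+896)%997=756 -> [455, 113, 756]
L3: h(455,113)=(455*31+113)%997=260 h(756,756)=(756*31+756)%997=264 -> [260, 264]
L4: h(260,264)=(260*31+264)%997=348 -> [348]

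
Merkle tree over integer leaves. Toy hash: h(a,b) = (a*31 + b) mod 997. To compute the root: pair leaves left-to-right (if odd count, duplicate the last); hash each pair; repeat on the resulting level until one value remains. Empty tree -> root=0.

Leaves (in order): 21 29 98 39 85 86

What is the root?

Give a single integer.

L0: [21, 29, 98, 39, 85, 86]
L1: h(21,29)=(21*31+29)%997=680 h(98,39)=(98*31+39)%997=86 h(85,86)=(85*31+86)%997=727 -> [680, 86, 727]
L2: h(680,86)=(680*31+86)%997=229 h(727,727)=(727*31+727)%997=333 -> [229, 333]
L3: h(229,333)=(229*31+333)%997=453 -> [453]

Answer: 453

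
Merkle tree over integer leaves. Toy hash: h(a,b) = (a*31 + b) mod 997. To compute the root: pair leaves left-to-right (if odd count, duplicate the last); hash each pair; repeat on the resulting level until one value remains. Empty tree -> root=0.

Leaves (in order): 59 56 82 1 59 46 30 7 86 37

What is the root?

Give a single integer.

Answer: 816

Derivation:
L0: [59, 56, 82, 1, 59, 46, 30, 7, 86, 37]
L1: h(59,56)=(59*31+56)%997=888 h(82,1)=(82*31+1)%997=549 h(59,46)=(59*31+46)%997=878 h(30,7)=(30*31+7)%997=937 h(86,37)=(86*31+37)%997=709 -> [888, 549, 878, 937, 709]
L2: h(888,549)=(888*31+549)%997=161 h(878,937)=(878*31+937)%997=239 h(709,709)=(709*31+709)%997=754 -> [161, 239, 754]
L3: h(161,239)=(161*31+239)%997=245 h(754,754)=(754*31+754)%997=200 -> [245, 200]
L4: h(245,200)=(245*31+200)%997=816 -> [816]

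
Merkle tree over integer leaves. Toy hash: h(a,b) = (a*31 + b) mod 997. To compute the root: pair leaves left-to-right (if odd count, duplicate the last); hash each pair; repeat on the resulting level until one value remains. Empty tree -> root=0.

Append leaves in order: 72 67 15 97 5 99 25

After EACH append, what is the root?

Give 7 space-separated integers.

After append 72 (leaves=[72]):
  L0: [72]
  root=72
After append 67 (leaves=[72, 67]):
  L0: [72, 67]
  L1: h(72,67)=(72*31+67)%997=305 -> [305]
  root=305
After append 15 (leaves=[72, 67, 15]):
  L0: [72, 67, 15]
  L1: h(72,67)=(72*31+67)%997=305 h(15,15)=(15*31+15)%997=480 -> [305, 480]
  L2: h(305,480)=(305*31+480)%997=962 -> [962]
  root=962
After append 97 (leaves=[72, 67, 15, 97]):
  L0: [72, 67, 15, 97]
  L1: h(72,67)=(72*31+67)%997=305 h(15,97)=(15*31+97)%997=562 -> [305, 562]
  L2: h(305,562)=(305*31+562)%997=47 -> [47]
  root=47
After append 5 (leaves=[72, 67, 15, 97, 5]):
  L0: [72, 67, 15, 97, 5]
  L1: h(72,67)=(72*31+67)%997=305 h(15,97)=(15*31+97)%997=562 h(5,5)=(5*31+5)%997=160 -> [305, 562, 160]
  L2: h(305,562)=(305*31+562)%997=47 h(160,160)=(160*31+160)%997=135 -> [47, 135]
  L3: h(47,135)=(47*31+135)%997=595 -> [595]
  root=595
After append 99 (leaves=[72, 67, 15, 97, 5, 99]):
  L0: [72, 67, 15, 97, 5, 99]
  L1: h(72,67)=(72*31+67)%997=305 h(15,97)=(15*31+97)%997=562 h(5,99)=(5*31+99)%997=254 -> [305, 562, 254]
  L2: h(305,562)=(305*31+562)%997=47 h(254,254)=(254*31+254)%997=152 -> [47, 152]
  L3: h(47,152)=(47*31+152)%997=612 -> [612]
  root=612
After append 25 (leaves=[72, 67, 15, 97, 5, 99, 25]):
  L0: [72, 67, 15, 97, 5, 99, 25]
  L1: h(72,67)=(72*31+67)%997=305 h(15,97)=(15*31+97)%997=562 h(5,99)=(5*31+99)%997=254 h(25,25)=(25*31+25)%997=800 -> [305, 562, 254, 800]
  L2: h(305,562)=(305*31+562)%997=47 h(254,800)=(254*31+800)%997=698 -> [47, 698]
  L3: h(47,698)=(47*31+698)%997=161 -> [161]
  root=161

Answer: 72 305 962 47 595 612 161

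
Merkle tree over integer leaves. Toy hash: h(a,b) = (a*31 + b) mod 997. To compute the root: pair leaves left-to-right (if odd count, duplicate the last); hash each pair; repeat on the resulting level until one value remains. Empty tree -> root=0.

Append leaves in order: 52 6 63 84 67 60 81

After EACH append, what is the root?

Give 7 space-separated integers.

After append 52 (leaves=[52]):
  L0: [52]
  root=52
After append 6 (leaves=[52, 6]):
  L0: [52, 6]
  L1: h(52,6)=(52*31+6)%997=621 -> [621]
  root=621
After append 63 (leaves=[52, 6, 63]):
  L0: [52, 6, 63]
  L1: h(52,6)=(52*31+6)%997=621 h(63,63)=(63*31+63)%997=22 -> [621, 22]
  L2: h(621,22)=(621*31+22)%997=330 -> [330]
  root=330
After append 84 (leaves=[52, 6, 63, 84]):
  L0: [52, 6, 63, 84]
  L1: h(52,6)=(52*31+6)%997=621 h(63,84)=(63*31+84)%997=43 -> [621, 43]
  L2: h(621,43)=(621*31+43)%997=351 -> [351]
  root=351
After append 67 (leaves=[52, 6, 63, 84, 67]):
  L0: [52, 6, 63, 84, 67]
  L1: h(52,6)=(52*31+6)%997=621 h(63,84)=(63*31+84)%997=43 h(67,67)=(67*31+67)%997=150 -> [621, 43, 150]
  L2: h(621,43)=(621*31+43)%997=351 h(150,150)=(150*31+150)%997=812 -> [351, 812]
  L3: h(351,812)=(351*31+812)%997=726 -> [726]
  root=726
After append 60 (leaves=[52, 6, 63, 84, 67, 60]):
  L0: [52, 6, 63, 84, 67, 60]
  L1: h(52,6)=(52*31+6)%997=621 h(63,84)=(63*31+84)%997=43 h(67,60)=(67*31+60)%997=143 -> [621, 43, 143]
  L2: h(621,43)=(621*31+43)%997=351 h(143,143)=(143*31+143)%997=588 -> [351, 588]
  L3: h(351,588)=(351*31+588)%997=502 -> [502]
  root=502
After append 81 (leaves=[52, 6, 63, 84, 67, 60, 81]):
  L0: [52, 6, 63, 84, 67, 60, 81]
  L1: h(52,6)=(52*31+6)%997=621 h(63,84)=(63*31+84)%997=43 h(67,60)=(67*31+60)%997=143 h(81,81)=(81*31+81)%997=598 -> [621, 43, 143, 598]
  L2: h(621,43)=(621*31+43)%997=351 h(143,598)=(143*31+598)%997=46 -> [351, 46]
  L3: h(351,46)=(351*31+46)%997=957 -> [957]
  root=957

Answer: 52 621 330 351 726 502 957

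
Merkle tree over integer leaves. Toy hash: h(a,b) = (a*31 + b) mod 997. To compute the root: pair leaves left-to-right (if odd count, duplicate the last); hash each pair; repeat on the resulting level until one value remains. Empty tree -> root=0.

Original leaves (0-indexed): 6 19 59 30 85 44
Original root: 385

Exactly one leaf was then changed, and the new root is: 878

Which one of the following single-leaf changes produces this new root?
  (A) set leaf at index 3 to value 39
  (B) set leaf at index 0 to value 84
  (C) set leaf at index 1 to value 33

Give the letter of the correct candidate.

Answer: C

Derivation:
Original leaves: [6, 19, 59, 30, 85, 44]
Target new root: 878
Try each candidate change and compute the resulting root:
Candidate A: set leaf[3] = 39 -> leaves = [6, 19, 59, 39, 85, 44]
  L0: [6, 19, 59, 39, 85, 44]
  L1: h(6,19)=(6*31+19)%997=205 h(59,39)=(59*31+39)%997=871 h(85,44)=(85*31+44)%997=685 -> [205, 871, 685]
  L2: h(205,871)=(205*31+871)%997=247 h(685,685)=(685*31+685)%997=983 -> [247, 983]
  L3: h(247,983)=(247*31+983)%997=664 -> [664]
  root = 664 != target 878
Candidate B: set leaf[0] = 84 -> leaves = [84, 19, 59, 30, 85, 44]
  L0: [84, 19, 59, 30, 85, 44]
  L1: h(84,19)=(84*31+19)%997=629 h(59,30)=(59*31+30)%997=862 h(85,44)=(85*31+44)%997=685 -> [629, 862, 685]
  L2: h(629,862)=(629*31+862)%997=421 h(685,685)=(685*31+685)%997=983 -> [421, 983]
  L3: h(421,983)=(421*31+983)%997=76 -> [76]
  root = 76 != target 878
Candidate C: set leaf[1] = 33 -> leaves = [6, 33, 59, 30, 85, 44]
  L0: [6, 33, 59, 30, 85, 44]
  L1: h(6,33)=(6*31+33)%997=219 h(59,30)=(59*31+30)%997=862 h(85,44)=(85*31+44)%997=685 -> [219, 862, 685]
  L2: h(219,862)=(219*31+862)%997=672 h(685,685)=(685*31+685)%997=983 -> [672, 983]
  L3: h(672,983)=(672*31+983)%997=878 -> [878]
  root = 878 == target 878  ** MATCH **
Candidate C produces the target root.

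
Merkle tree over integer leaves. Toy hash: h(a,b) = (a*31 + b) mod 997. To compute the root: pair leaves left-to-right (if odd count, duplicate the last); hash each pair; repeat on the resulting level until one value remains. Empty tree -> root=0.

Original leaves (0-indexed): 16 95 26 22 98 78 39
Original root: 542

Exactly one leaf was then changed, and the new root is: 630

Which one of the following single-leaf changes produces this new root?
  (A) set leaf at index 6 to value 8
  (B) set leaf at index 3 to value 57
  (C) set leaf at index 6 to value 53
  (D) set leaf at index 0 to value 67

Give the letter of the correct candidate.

Answer: B

Derivation:
Original leaves: [16, 95, 26, 22, 98, 78, 39]
Target new root: 630
Try each candidate change and compute the resulting root:
Candidate A: set leaf[6] = 8 -> leaves = [16, 95, 26, 22, 98, 78, 8]
  L0: [16, 95, 26, 22, 98, 78, 8]
  L1: h(16,95)=(16*31+95)%997=591 h(26,22)=(26*31+22)%997=828 h(98,78)=(98*31+78)%997=125 h(8,8)=(8*31+8)%997=256 -> [591, 828, 125, 256]
  L2: h(591,828)=(591*31+828)%997=206 h(125,256)=(125*31+256)%997=143 -> [206, 143]
  L3: h(206,143)=(206*31+143)%997=547 -> [547]
  root = 547 != target 630
Candidate B: set leaf[3] = 57 -> leaves = [16, 95, 26, 57, 98, 78, 39]
  L0: [16, 95, 26, 57, 98, 78, 39]
  L1: h(16,95)=(16*31+95)%997=591 h(26,57)=(26*31+57)%997=863 h(98,78)=(98*31+78)%997=125 h(39,39)=(39*31+39)%997=251 -> [591, 863, 125, 251]
  L2: h(591,863)=(591*31+863)%997=241 h(125,251)=(125*31+251)%997=138 -> [241, 138]
  L3: h(241,138)=(241*31+138)%997=630 -> [630]
  root = 630 == target 630  ** MATCH **
Candidate C: set leaf[6] = 53 -> leaves = [16, 95, 26, 22, 98, 78, 53]
  L0: [16, 95, 26, 22, 98, 78, 53]
  L1: h(16,95)=(16*31+95)%997=591 h(26,22)=(26*31+22)%997=828 h(98,78)=(98*31+78)%997=125 h(53,53)=(53*31+53)%997=699 -> [591, 828, 125, 699]
  L2: h(591,828)=(591*31+828)%997=206 h(125,699)=(125*31+699)%997=586 -> [206, 586]
  L3: h(206,586)=(206*31+586)%997=990 -> [990]
  root = 990 != target 630
Candidate D: set leaf[0] = 67 -> leaves = [67, 95, 26, 22, 98, 78, 39]
  L0: [67, 95, 26, 22, 98, 78, 39]
  L1: h(67,95)=(67*31+95)%997=178 h(26,22)=(26*31+22)%997=828 h(98,78)=(98*31+78)%997=125 h(39,39)=(39*31+39)%997=251 -> [178, 828, 125, 251]
  L2: h(178,828)=(178*31+828)%997=364 h(125,251)=(125*31+251)%997=138 -> [364, 138]
  L3: h(364,138)=(364*31+138)%997=455 -> [455]
  root = 455 != target 630
Candidate B produces the target root.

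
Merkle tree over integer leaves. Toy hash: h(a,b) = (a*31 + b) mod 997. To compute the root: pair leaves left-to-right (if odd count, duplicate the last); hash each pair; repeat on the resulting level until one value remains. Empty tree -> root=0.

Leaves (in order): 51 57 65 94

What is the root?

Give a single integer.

L0: [51, 57, 65, 94]
L1: h(51,57)=(51*31+57)%997=641 h(65,94)=(65*31+94)%997=115 -> [641, 115]
L2: h(641,115)=(641*31+115)%997=46 -> [46]

Answer: 46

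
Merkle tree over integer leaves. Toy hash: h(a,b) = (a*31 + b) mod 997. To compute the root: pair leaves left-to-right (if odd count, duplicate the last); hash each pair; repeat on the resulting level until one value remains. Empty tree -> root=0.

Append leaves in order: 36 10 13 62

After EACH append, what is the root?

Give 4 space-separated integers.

After append 36 (leaves=[36]):
  L0: [36]
  root=36
After append 10 (leaves=[36, 10]):
  L0: [36, 10]
  L1: h(36,10)=(36*31+10)%997=129 -> [129]
  root=129
After append 13 (leaves=[36, 10, 13]):
  L0: [36, 10, 13]
  L1: h(36,10)=(36*31+10)%997=129 h(13,13)=(13*31+13)%997=416 -> [129, 416]
  L2: h(129,416)=(129*31+416)%997=427 -> [427]
  root=427
After append 62 (leaves=[36, 10, 13, 62]):
  L0: [36, 10, 13, 62]
  L1: h(36,10)=(36*31+10)%997=129 h(13,62)=(13*31+62)%997=465 -> [129, 465]
  L2: h(129,465)=(129*31+465)%997=476 -> [476]
  root=476

Answer: 36 129 427 476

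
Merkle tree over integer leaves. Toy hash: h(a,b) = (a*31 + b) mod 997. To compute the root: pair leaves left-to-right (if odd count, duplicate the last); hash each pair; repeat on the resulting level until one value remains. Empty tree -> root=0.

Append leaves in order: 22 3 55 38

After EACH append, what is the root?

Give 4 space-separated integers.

After append 22 (leaves=[22]):
  L0: [22]
  root=22
After append 3 (leaves=[22, 3]):
  L0: [22, 3]
  L1: h(22,3)=(22*31+3)%997=685 -> [685]
  root=685
After append 55 (leaves=[22, 3, 55]):
  L0: [22, 3, 55]
  L1: h(22,3)=(22*31+3)%997=685 h(55,55)=(55*31+55)%997=763 -> [685, 763]
  L2: h(685,763)=(685*31+763)%997=64 -> [64]
  root=64
After append 38 (leaves=[22, 3, 55, 38]):
  L0: [22, 3, 55, 38]
  L1: h(22,3)=(22*31+3)%997=685 h(55,38)=(55*31+38)%997=746 -> [685, 746]
  L2: h(685,746)=(685*31+746)%997=47 -> [47]
  root=47

Answer: 22 685 64 47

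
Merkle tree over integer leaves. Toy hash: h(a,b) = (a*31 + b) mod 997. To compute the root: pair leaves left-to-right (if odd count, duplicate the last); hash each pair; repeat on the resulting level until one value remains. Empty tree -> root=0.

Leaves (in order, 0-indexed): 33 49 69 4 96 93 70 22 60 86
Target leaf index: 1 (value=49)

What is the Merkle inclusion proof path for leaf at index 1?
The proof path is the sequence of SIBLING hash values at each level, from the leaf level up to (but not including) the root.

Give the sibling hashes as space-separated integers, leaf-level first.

Answer: 33 149 622 698

Derivation:
L0 (leaves): [33, 49, 69, 4, 96, 93, 70, 22, 60, 86], target index=1
L1: h(33,49)=(33*31+49)%997=75 [pair 0] h(69,4)=(69*31+4)%997=149 [pair 1] h(96,93)=(96*31+93)%997=78 [pair 2] h(70,22)=(70*31+22)%997=198 [pair 3] h(60,86)=(60*31+86)%997=949 [pair 4] -> [75, 149, 78, 198, 949]
  Sibling for proof at L0: 33
L2: h(75,149)=(75*31+149)%997=480 [pair 0] h(78,198)=(78*31+198)%997=622 [pair 1] h(949,949)=(949*31+949)%997=458 [pair 2] -> [480, 622, 458]
  Sibling for proof at L1: 149
L3: h(480,622)=(480*31+622)%997=547 [pair 0] h(458,458)=(458*31+458)%997=698 [pair 1] -> [547, 698]
  Sibling for proof at L2: 622
L4: h(547,698)=(547*31+698)%997=706 [pair 0] -> [706]
  Sibling for proof at L3: 698
Root: 706
Proof path (sibling hashes from leaf to root): [33, 149, 622, 698]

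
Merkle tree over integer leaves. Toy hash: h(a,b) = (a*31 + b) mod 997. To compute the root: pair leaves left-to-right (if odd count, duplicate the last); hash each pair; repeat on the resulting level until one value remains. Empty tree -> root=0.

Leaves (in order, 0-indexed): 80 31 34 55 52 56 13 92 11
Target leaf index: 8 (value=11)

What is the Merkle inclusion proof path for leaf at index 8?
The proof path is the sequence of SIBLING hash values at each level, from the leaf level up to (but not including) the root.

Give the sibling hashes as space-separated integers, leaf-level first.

Answer: 11 352 297 174

Derivation:
L0 (leaves): [80, 31, 34, 55, 52, 56, 13, 92, 11], target index=8
L1: h(80,31)=(80*31+31)%997=517 [pair 0] h(34,55)=(34*31+55)%997=112 [pair 1] h(52,56)=(52*31+56)%997=671 [pair 2] h(13,92)=(13*31+92)%997=495 [pair 3] h(11,11)=(11*31+11)%997=352 [pair 4] -> [517, 112, 671, 495, 352]
  Sibling for proof at L0: 11
L2: h(517,112)=(517*31+112)%997=187 [pair 0] h(671,495)=(671*31+495)%997=359 [pair 1] h(352,352)=(352*31+352)%997=297 [pair 2] -> [187, 359, 297]
  Sibling for proof at L1: 352
L3: h(187,359)=(187*31+359)%997=174 [pair 0] h(297,297)=(297*31+297)%997=531 [pair 1] -> [174, 531]
  Sibling for proof at L2: 297
L4: h(174,531)=(174*31+531)%997=940 [pair 0] -> [940]
  Sibling for proof at L3: 174
Root: 940
Proof path (sibling hashes from leaf to root): [11, 352, 297, 174]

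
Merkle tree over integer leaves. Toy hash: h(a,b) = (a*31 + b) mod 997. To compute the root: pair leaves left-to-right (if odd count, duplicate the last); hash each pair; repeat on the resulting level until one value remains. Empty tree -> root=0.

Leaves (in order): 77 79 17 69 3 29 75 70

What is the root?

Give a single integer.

Answer: 682

Derivation:
L0: [77, 79, 17, 69, 3, 29, 75, 70]
L1: h(77,79)=(77*31+79)%997=472 h(17,69)=(17*31+69)%997=596 h(3,29)=(3*31+29)%997=122 h(75,70)=(75*31+70)%997=401 -> [472, 596, 122, 401]
L2: h(472,596)=(472*31+596)%997=273 h(122,401)=(122*31+401)%997=195 -> [273, 195]
L3: h(273,195)=(273*31+195)%997=682 -> [682]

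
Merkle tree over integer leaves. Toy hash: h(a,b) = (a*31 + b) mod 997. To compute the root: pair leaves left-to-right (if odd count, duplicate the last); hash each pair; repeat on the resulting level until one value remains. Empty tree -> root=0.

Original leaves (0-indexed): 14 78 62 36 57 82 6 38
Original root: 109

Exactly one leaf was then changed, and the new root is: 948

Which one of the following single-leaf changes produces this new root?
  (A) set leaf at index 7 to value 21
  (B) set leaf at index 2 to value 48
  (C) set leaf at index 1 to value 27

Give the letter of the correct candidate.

Answer: C

Derivation:
Original leaves: [14, 78, 62, 36, 57, 82, 6, 38]
Target new root: 948
Try each candidate change and compute the resulting root:
Candidate A: set leaf[7] = 21 -> leaves = [14, 78, 62, 36, 57, 82, 6, 21]
  L0: [14, 78, 62, 36, 57, 82, 6, 21]
  L1: h(14,78)=(14*31+78)%997=512 h(62,36)=(62*31+36)%997=961 h(57,82)=(57*31+82)%997=852 h(6,21)=(6*31+21)%997=207 -> [512, 961, 852, 207]
  L2: h(512,961)=(512*31+961)%997=881 h(852,207)=(852*31+207)%997=697 -> [881, 697]
  L3: h(881,697)=(881*31+697)%997=92 -> [92]
  root = 92 != target 948
Candidate B: set leaf[2] = 48 -> leaves = [14, 78, 48, 36, 57, 82, 6, 38]
  L0: [14, 78, 48, 36, 57, 82, 6, 38]
  L1: h(14,78)=(14*31+78)%997=512 h(48,36)=(48*31+36)%997=527 h(57,82)=(57*31+82)%997=852 h(6,38)=(6*31+38)%997=224 -> [512, 527, 852, 224]
  L2: h(512,527)=(512*31+527)%997=447 h(852,224)=(852*31+224)%997=714 -> [447, 714]
  L3: h(447,714)=(447*31+714)%997=613 -> [613]
  root = 613 != target 948
Candidate C: set leaf[1] = 27 -> leaves = [14, 27, 62, 36, 57, 82, 6, 38]
  L0: [14, 27, 62, 36, 57, 82, 6, 38]
  L1: h(14,27)=(14*31+27)%997=461 h(62,36)=(62*31+36)%997=961 h(57,82)=(57*31+82)%997=852 h(6,38)=(6*31+38)%997=224 -> [461, 961, 852, 224]
  L2: h(461,961)=(461*31+961)%997=297 h(852,224)=(852*31+224)%997=714 -> [297, 714]
  L3: h(297,714)=(297*31+714)%997=948 -> [948]
  root = 948 == target 948  ** MATCH **
Candidate C produces the target root.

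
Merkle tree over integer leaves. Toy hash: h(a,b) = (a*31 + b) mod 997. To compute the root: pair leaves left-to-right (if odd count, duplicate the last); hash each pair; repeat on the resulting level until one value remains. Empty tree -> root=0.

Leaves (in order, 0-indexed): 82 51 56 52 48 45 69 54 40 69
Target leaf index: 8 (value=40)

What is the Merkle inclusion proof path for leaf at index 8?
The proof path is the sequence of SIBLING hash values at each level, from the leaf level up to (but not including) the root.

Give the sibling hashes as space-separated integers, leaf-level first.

L0 (leaves): [82, 51, 56, 52, 48, 45, 69, 54, 40, 69], target index=8
L1: h(82,51)=(82*31+51)%997=599 [pair 0] h(56,52)=(56*31+52)%997=791 [pair 1] h(48,45)=(48*31+45)%997=536 [pair 2] h(69,54)=(69*31+54)%997=199 [pair 3] h(40,69)=(40*31+69)%997=312 [pair 4] -> [599, 791, 536, 199, 312]
  Sibling for proof at L0: 69
L2: h(599,791)=(599*31+791)%997=417 [pair 0] h(536,199)=(536*31+199)%997=863 [pair 1] h(312,312)=(312*31+312)%997=14 [pair 2] -> [417, 863, 14]
  Sibling for proof at L1: 312
L3: h(417,863)=(417*31+863)%997=829 [pair 0] h(14,14)=(14*31+14)%997=448 [pair 1] -> [829, 448]
  Sibling for proof at L2: 14
L4: h(829,448)=(829*31+448)%997=225 [pair 0] -> [225]
  Sibling for proof at L3: 829
Root: 225
Proof path (sibling hashes from leaf to root): [69, 312, 14, 829]

Answer: 69 312 14 829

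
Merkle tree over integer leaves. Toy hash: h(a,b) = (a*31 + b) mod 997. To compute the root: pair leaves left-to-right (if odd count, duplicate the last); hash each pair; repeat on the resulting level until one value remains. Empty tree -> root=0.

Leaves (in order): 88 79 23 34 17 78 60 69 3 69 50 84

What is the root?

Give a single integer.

L0: [88, 79, 23, 34, 17, 78, 60, 69, 3, 69, 50, 84]
L1: h(88,79)=(88*31+79)%997=813 h(23,34)=(23*31+34)%997=747 h(17,78)=(17*31+78)%997=605 h(60,69)=(60*31+69)%997=932 h(3,69)=(3*31+69)%997=162 h(50,84)=(50*31+84)%997=637 -> [813, 747, 605, 932, 162, 637]
L2: h(813,747)=(813*31+747)%997=28 h(605,932)=(605*31+932)%997=744 h(162,637)=(162*31+637)%997=674 -> [28, 744, 674]
L3: h(28,744)=(28*31+744)%997=615 h(674,674)=(674*31+674)%997=631 -> [615, 631]
L4: h(615,631)=(615*31+631)%997=753 -> [753]

Answer: 753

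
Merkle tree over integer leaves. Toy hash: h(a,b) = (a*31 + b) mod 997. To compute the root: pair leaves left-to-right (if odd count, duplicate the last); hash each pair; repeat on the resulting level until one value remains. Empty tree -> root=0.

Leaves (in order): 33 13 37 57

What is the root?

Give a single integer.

L0: [33, 13, 37, 57]
L1: h(33,13)=(33*31+13)%997=39 h(37,57)=(37*31+57)%997=207 -> [39, 207]
L2: h(39,207)=(39*31+207)%997=419 -> [419]

Answer: 419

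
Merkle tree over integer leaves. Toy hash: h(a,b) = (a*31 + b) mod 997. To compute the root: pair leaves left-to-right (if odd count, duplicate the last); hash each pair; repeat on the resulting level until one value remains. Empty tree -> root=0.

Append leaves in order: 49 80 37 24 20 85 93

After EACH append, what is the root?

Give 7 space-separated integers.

After append 49 (leaves=[49]):
  L0: [49]
  root=49
After append 80 (leaves=[49, 80]):
  L0: [49, 80]
  L1: h(49,80)=(49*31+80)%997=602 -> [602]
  root=602
After append 37 (leaves=[49, 80, 37]):
  L0: [49, 80, 37]
  L1: h(49,80)=(49*31+80)%997=602 h(37,37)=(37*31+37)%997=187 -> [602, 187]
  L2: h(602,187)=(602*31+187)%997=903 -> [903]
  root=903
After append 24 (leaves=[49, 80, 37, 24]):
  L0: [49, 80, 37, 24]
  L1: h(49,80)=(49*31+80)%997=602 h(37,24)=(37*31+24)%997=174 -> [602, 174]
  L2: h(602,174)=(602*31+174)%997=890 -> [890]
  root=890
After append 20 (leaves=[49, 80, 37, 24, 20]):
  L0: [49, 80, 37, 24, 20]
  L1: h(49,80)=(49*31+80)%997=602 h(37,24)=(37*31+24)%997=174 h(20,20)=(20*31+20)%997=640 -> [602, 174, 640]
  L2: h(602,174)=(602*31+174)%997=890 h(640,640)=(640*31+640)%997=540 -> [890, 540]
  L3: h(890,540)=(890*31+540)%997=214 -> [214]
  root=214
After append 85 (leaves=[49, 80, 37, 24, 20, 85]):
  L0: [49, 80, 37, 24, 20, 85]
  L1: h(49,80)=(49*31+80)%997=602 h(37,24)=(37*31+24)%997=174 h(20,85)=(20*31+85)%997=705 -> [602, 174, 705]
  L2: h(602,174)=(602*31+174)%997=890 h(705,705)=(705*31+705)%997=626 -> [890, 626]
  L3: h(890,626)=(890*31+626)%997=300 -> [300]
  root=300
After append 93 (leaves=[49, 80, 37, 24, 20, 85, 93]):
  L0: [49, 80, 37, 24, 20, 85, 93]
  L1: h(49,80)=(49*31+80)%997=602 h(37,24)=(37*31+24)%997=174 h(20,85)=(20*31+85)%997=705 h(93,93)=(93*31+93)%997=982 -> [602, 174, 705, 982]
  L2: h(602,174)=(602*31+174)%997=890 h(705,982)=(705*31+982)%997=903 -> [890, 903]
  L3: h(890,903)=(890*31+903)%997=577 -> [577]
  root=577

Answer: 49 602 903 890 214 300 577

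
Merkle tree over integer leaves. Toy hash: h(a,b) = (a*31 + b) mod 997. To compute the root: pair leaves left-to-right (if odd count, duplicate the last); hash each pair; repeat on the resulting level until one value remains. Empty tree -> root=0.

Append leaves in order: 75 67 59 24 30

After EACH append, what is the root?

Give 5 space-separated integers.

After append 75 (leaves=[75]):
  L0: [75]
  root=75
After append 67 (leaves=[75, 67]):
  L0: [75, 67]
  L1: h(75,67)=(75*31+67)%997=398 -> [398]
  root=398
After append 59 (leaves=[75, 67, 59]):
  L0: [75, 67, 59]
  L1: h(75,67)=(75*31+67)%997=398 h(59,59)=(59*31+59)%997=891 -> [398, 891]
  L2: h(398,891)=(398*31+891)%997=268 -> [268]
  root=268
After append 24 (leaves=[75, 67, 59, 24]):
  L0: [75, 67, 59, 24]
  L1: h(75,67)=(75*31+67)%997=398 h(59,24)=(59*31+24)%997=856 -> [398, 856]
  L2: h(398,856)=(398*31+856)%997=233 -> [233]
  root=233
After append 30 (leaves=[75, 67, 59, 24, 30]):
  L0: [75, 67, 59, 24, 30]
  L1: h(75,67)=(75*31+67)%997=398 h(59,24)=(59*31+24)%997=856 h(30,30)=(30*31+30)%997=960 -> [398, 856, 960]
  L2: h(398,856)=(398*31+856)%997=233 h(960,960)=(960*31+960)%997=810 -> [233, 810]
  L3: h(233,810)=(233*31+810)%997=57 -> [57]
  root=57

Answer: 75 398 268 233 57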